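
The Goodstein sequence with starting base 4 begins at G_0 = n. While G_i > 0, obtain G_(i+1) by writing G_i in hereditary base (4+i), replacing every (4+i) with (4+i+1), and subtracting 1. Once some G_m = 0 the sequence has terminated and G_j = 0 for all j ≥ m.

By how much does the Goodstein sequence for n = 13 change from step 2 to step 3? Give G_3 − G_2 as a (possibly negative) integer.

1

base 4: 13 = 3·4 + 1; at 5: 3·5 + 1 = 16; next = 15
base 5: 15 = 3·5; at 6: 3·6 = 18; next = 17
base 6: 17 = 2·6 + 5; at 7: 2·7 + 5 = 19; next = 18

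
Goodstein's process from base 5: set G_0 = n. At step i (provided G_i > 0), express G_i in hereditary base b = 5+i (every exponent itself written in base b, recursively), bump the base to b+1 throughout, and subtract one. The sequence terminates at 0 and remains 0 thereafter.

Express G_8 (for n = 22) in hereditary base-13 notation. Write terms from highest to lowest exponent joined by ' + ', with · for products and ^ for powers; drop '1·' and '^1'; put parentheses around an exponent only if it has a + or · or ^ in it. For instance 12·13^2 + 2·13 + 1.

3·13 + 2

22 —HB5→ 4·5 + 2 —bump→ 4·6 + 2 = 26 —(−1)→ 25
25 —HB6→ 4·6 + 1 —bump→ 4·7 + 1 = 29 —(−1)→ 28
28 —HB7→ 4·7 —bump→ 4·8 = 32 —(−1)→ 31
31 —HB8→ 3·8 + 7 —bump→ 3·9 + 7 = 34 —(−1)→ 33
33 —HB9→ 3·9 + 6 —bump→ 3·10 + 6 = 36 —(−1)→ 35
35 —HB10→ 3·10 + 5 —bump→ 3·11 + 5 = 38 —(−1)→ 37
37 —HB11→ 3·11 + 4 —bump→ 3·12 + 4 = 40 —(−1)→ 39
39 —HB12→ 3·12 + 3 —bump→ 3·13 + 3 = 42 —(−1)→ 41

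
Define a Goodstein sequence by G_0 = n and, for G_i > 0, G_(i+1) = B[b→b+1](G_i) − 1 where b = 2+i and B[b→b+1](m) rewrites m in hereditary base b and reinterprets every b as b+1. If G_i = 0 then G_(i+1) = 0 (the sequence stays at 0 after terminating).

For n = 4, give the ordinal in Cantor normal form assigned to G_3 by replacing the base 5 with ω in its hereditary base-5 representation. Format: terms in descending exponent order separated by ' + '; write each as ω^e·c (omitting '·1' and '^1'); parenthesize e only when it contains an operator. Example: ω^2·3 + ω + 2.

ω^2·2 + ω·2

i=0: 4 = 2^2 (b=2); 2→3: 3^3 = 27; 27−1 = 26
i=1: 26 = 2·3^2 + 2·3 + 2 (b=3); 3→4: 2·4^2 + 2·4 + 2 = 42; 42−1 = 41
i=2: 41 = 2·4^2 + 2·4 + 1 (b=4); 4→5: 2·5^2 + 2·5 + 1 = 61; 61−1 = 60
i=3: 60 = 2·5^2 + 2·5 (b=5); 5→6: 2·6^2 + 2·6 = 84; 84−1 = 83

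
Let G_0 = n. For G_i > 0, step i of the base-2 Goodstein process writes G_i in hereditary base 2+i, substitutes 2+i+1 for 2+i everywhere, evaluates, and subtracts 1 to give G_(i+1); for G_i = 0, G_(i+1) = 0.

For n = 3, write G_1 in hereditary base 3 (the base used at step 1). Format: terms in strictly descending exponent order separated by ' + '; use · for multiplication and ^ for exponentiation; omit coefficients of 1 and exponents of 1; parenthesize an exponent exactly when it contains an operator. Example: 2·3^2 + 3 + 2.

3

G_0=3  [base 2] 2 + 1  →[2↦3]→  3 + 1 = 4  −1 ⇒ G_1=3
G_1=3  [base 3] 3  →[3↦4]→  4 = 4  −1 ⇒ G_2=3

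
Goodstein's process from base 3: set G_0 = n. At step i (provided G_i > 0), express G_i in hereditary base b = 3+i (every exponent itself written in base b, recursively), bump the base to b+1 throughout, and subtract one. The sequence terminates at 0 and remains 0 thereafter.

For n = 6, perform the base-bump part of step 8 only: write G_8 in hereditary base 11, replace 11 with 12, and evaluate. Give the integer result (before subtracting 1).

4

6 —HB3→ 2·3 —bump→ 2·4 = 8 —(−1)→ 7
7 —HB4→ 4 + 3 —bump→ 5 + 3 = 8 —(−1)→ 7
7 —HB5→ 5 + 2 —bump→ 6 + 2 = 8 —(−1)→ 7
7 —HB6→ 6 + 1 —bump→ 7 + 1 = 8 —(−1)→ 7
7 —HB7→ 7 —bump→ 8 = 8 —(−1)→ 7
7 —HB8→ 7 —bump→ 7 = 7 —(−1)→ 6
6 —HB9→ 6 —bump→ 6 = 6 —(−1)→ 5
5 —HB10→ 5 —bump→ 5 = 5 —(−1)→ 4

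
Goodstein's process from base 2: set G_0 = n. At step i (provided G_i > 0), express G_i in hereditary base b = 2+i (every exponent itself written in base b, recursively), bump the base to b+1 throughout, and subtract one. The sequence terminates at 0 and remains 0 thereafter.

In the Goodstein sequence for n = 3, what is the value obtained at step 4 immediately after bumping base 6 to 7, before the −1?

i=0: 3 = 2 + 1 (b=2); 2→3: 3 + 1 = 4; 4−1 = 3
i=1: 3 = 3 (b=3); 3→4: 4 = 4; 4−1 = 3
i=2: 3 = 3 (b=4); 4→5: 3 = 3; 3−1 = 2
i=3: 2 = 2 (b=5); 5→6: 2 = 2; 2−1 = 1
i=4: 1 = 1 (b=6); 6→7: 1 = 1; 1−1 = 0

1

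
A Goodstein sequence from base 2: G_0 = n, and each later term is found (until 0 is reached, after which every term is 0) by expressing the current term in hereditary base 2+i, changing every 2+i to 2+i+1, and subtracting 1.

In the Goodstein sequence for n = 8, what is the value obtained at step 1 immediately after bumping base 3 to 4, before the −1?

554

G_0=8  [base 2] 2^(2 + 1)  →[2↦3]→  3^(3 + 1) = 81  −1 ⇒ G_1=80
G_1=80  [base 3] 2·3^3 + 2·3^2 + 2·3 + 2  →[3↦4]→  2·4^4 + 2·4^2 + 2·4 + 2 = 554  −1 ⇒ G_2=553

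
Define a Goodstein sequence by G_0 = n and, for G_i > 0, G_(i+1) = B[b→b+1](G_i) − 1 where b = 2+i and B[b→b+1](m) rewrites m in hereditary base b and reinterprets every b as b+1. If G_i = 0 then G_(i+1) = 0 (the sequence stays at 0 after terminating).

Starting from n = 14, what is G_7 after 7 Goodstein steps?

base 2: 14 = 2^(2 + 1) + 2^2 + 2; at 3: 3^(3 + 1) + 3^3 + 3 = 111; next = 110
base 3: 110 = 3^(3 + 1) + 3^3 + 2; at 4: 4^(4 + 1) + 4^4 + 2 = 1282; next = 1281
base 4: 1281 = 4^(4 + 1) + 4^4 + 1; at 5: 5^(5 + 1) + 5^5 + 1 = 18751; next = 18750
base 5: 18750 = 5^(5 + 1) + 5^5; at 6: 6^(6 + 1) + 6^6 = 326592; next = 326591
base 6: 326591 = 6^(6 + 1) + 5·6^5 + 5·6^4 + 5·6^3 + 5·6^2 + 5·6 + 5; at 7: 7^(7 + 1) + 5·7^5 + 5·7^4 + 5·7^3 + 5·7^2 + 5·7 + 5 = 5862841; next = 5862840
base 7: 5862840 = 7^(7 + 1) + 5·7^5 + 5·7^4 + 5·7^3 + 5·7^2 + 5·7 + 4; at 8: 8^(8 + 1) + 5·8^5 + 5·8^4 + 5·8^3 + 5·8^2 + 5·8 + 4 = 134404972; next = 134404971
base 8: 134404971 = 8^(8 + 1) + 5·8^5 + 5·8^4 + 5·8^3 + 5·8^2 + 5·8 + 3; at 9: 9^(9 + 1) + 5·9^5 + 5·9^4 + 5·9^3 + 5·9^2 + 5·9 + 3 = 3487116549; next = 3487116548
base 9: 3487116548 = 9^(9 + 1) + 5·9^5 + 5·9^4 + 5·9^3 + 5·9^2 + 5·9 + 2; at 10: 10^(10 + 1) + 5·10^5 + 5·10^4 + 5·10^3 + 5·10^2 + 5·10 + 2 = 100000555552; next = 100000555551

3487116548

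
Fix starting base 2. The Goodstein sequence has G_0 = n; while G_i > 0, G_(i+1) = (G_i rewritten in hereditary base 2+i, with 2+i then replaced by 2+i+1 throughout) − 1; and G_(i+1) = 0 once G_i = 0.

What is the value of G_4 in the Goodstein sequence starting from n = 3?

G_0=3  [base 2] 2 + 1  →[2↦3]→  3 + 1 = 4  −1 ⇒ G_1=3
G_1=3  [base 3] 3  →[3↦4]→  4 = 4  −1 ⇒ G_2=3
G_2=3  [base 4] 3  →[4↦5]→  3 = 3  −1 ⇒ G_3=2
G_3=2  [base 5] 2  →[5↦6]→  2 = 2  −1 ⇒ G_4=1
G_4=1  [base 6] 1  →[6↦7]→  1 = 1  −1 ⇒ G_5=0

1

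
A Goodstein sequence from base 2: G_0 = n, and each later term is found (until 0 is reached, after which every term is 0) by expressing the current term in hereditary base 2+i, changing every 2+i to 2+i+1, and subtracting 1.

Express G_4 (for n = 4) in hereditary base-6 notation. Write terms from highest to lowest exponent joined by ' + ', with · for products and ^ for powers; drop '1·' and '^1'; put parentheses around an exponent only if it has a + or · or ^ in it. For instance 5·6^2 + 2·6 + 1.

base 2: 4 = 2^2; at 3: 3^3 = 27; next = 26
base 3: 26 = 2·3^2 + 2·3 + 2; at 4: 2·4^2 + 2·4 + 2 = 42; next = 41
base 4: 41 = 2·4^2 + 2·4 + 1; at 5: 2·5^2 + 2·5 + 1 = 61; next = 60
base 5: 60 = 2·5^2 + 2·5; at 6: 2·6^2 + 2·6 = 84; next = 83

2·6^2 + 6 + 5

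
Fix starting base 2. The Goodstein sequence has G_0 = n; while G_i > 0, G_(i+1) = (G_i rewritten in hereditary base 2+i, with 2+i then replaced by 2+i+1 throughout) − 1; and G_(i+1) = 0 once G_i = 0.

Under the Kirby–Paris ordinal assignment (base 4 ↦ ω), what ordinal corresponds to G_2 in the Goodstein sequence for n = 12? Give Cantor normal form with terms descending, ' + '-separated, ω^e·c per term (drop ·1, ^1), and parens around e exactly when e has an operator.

base 2: 12 = 2^(2 + 1) + 2^2; at 3: 3^(3 + 1) + 3^3 = 108; next = 107
base 3: 107 = 3^(3 + 1) + 2·3^2 + 2·3 + 2; at 4: 4^(4 + 1) + 2·4^2 + 2·4 + 2 = 1066; next = 1065
base 4: 1065 = 4^(4 + 1) + 2·4^2 + 2·4 + 1; at 5: 5^(5 + 1) + 2·5^2 + 2·5 + 1 = 15686; next = 15685

ω^(ω + 1) + ω^2·2 + ω·2 + 1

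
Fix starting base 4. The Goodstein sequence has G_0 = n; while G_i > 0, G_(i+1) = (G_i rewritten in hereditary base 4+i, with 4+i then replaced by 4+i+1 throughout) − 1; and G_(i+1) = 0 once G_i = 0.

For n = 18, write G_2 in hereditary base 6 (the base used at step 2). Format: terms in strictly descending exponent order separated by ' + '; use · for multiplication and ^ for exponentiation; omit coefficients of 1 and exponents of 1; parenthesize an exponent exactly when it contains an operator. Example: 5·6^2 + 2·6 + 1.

G_0=18  [base 4] 4^2 + 2  →[4↦5]→  5^2 + 2 = 27  −1 ⇒ G_1=26
G_1=26  [base 5] 5^2 + 1  →[5↦6]→  6^2 + 1 = 37  −1 ⇒ G_2=36
G_2=36  [base 6] 6^2  →[6↦7]→  7^2 = 49  −1 ⇒ G_3=48

6^2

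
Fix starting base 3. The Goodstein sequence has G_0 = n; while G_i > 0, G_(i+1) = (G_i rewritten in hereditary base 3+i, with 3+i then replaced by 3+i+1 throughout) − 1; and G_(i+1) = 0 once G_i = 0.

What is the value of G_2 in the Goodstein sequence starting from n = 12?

step 0: 12 = 3^2 + 3; sub 4 for 3: 4^2 + 4; = 20; G_1 = 20−1 = 19
step 1: 19 = 4^2 + 3; sub 5 for 4: 5^2 + 3; = 28; G_2 = 28−1 = 27
step 2: 27 = 5^2 + 2; sub 6 for 5: 6^2 + 2; = 38; G_3 = 38−1 = 37

27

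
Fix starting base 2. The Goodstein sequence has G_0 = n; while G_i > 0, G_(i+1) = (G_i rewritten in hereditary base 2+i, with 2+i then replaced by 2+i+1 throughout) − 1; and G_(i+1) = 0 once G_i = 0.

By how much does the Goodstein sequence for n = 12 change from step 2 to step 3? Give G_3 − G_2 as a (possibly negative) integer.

G_0=12  [base 2] 2^(2 + 1) + 2^2  →[2↦3]→  3^(3 + 1) + 3^3 = 108  −1 ⇒ G_1=107
G_1=107  [base 3] 3^(3 + 1) + 2·3^2 + 2·3 + 2  →[3↦4]→  4^(4 + 1) + 2·4^2 + 2·4 + 2 = 1066  −1 ⇒ G_2=1065
G_2=1065  [base 4] 4^(4 + 1) + 2·4^2 + 2·4 + 1  →[4↦5]→  5^(5 + 1) + 2·5^2 + 2·5 + 1 = 15686  −1 ⇒ G_3=15685

14620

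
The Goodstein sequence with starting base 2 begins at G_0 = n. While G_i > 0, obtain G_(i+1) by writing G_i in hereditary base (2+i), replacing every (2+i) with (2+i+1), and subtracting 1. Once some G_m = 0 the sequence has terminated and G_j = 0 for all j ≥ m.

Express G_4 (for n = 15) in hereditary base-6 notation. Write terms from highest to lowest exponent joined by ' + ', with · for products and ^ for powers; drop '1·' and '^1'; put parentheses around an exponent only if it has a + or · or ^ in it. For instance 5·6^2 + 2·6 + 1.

6^(6 + 1) + 6^6 + 1

i=0: 15 = 2^(2 + 1) + 2^2 + 2 + 1 (b=2); 2→3: 3^(3 + 1) + 3^3 + 3 + 1 = 112; 112−1 = 111
i=1: 111 = 3^(3 + 1) + 3^3 + 3 (b=3); 3→4: 4^(4 + 1) + 4^4 + 4 = 1284; 1284−1 = 1283
i=2: 1283 = 4^(4 + 1) + 4^4 + 3 (b=4); 4→5: 5^(5 + 1) + 5^5 + 3 = 18753; 18753−1 = 18752
i=3: 18752 = 5^(5 + 1) + 5^5 + 2 (b=5); 5→6: 6^(6 + 1) + 6^6 + 2 = 326594; 326594−1 = 326593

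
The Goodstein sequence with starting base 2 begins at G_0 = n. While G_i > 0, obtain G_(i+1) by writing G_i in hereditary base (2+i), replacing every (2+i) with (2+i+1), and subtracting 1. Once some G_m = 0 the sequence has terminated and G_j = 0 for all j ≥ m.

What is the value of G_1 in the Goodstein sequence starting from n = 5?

27

[0] 5 ≡ 2^2 + 1 (base 2). Lift 3: 28. −1: 27.
[1] 27 ≡ 3^3 (base 3). Lift 4: 256. −1: 255.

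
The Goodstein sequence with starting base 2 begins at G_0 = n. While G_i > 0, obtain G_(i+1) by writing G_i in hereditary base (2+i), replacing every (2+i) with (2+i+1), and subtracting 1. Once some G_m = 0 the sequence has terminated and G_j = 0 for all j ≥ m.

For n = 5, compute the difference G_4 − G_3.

i=0: 5 = 2^2 + 1 (b=2); 2→3: 3^3 + 1 = 28; 28−1 = 27
i=1: 27 = 3^3 (b=3); 3→4: 4^4 = 256; 256−1 = 255
i=2: 255 = 3·4^3 + 3·4^2 + 3·4 + 3 (b=4); 4→5: 3·5^3 + 3·5^2 + 3·5 + 3 = 468; 468−1 = 467
i=3: 467 = 3·5^3 + 3·5^2 + 3·5 + 2 (b=5); 5→6: 3·6^3 + 3·6^2 + 3·6 + 2 = 776; 776−1 = 775

308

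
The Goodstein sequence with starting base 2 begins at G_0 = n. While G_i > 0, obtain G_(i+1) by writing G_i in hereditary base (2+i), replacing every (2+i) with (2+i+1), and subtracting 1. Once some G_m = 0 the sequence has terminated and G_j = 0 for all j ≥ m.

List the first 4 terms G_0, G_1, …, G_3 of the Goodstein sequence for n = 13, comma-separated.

base 2: 13 = 2^(2 + 1) + 2^2 + 1; at 3: 3^(3 + 1) + 3^3 + 1 = 109; next = 108
base 3: 108 = 3^(3 + 1) + 3^3; at 4: 4^(4 + 1) + 4^4 = 1280; next = 1279
base 4: 1279 = 4^(4 + 1) + 3·4^3 + 3·4^2 + 3·4 + 3; at 5: 5^(5 + 1) + 3·5^3 + 3·5^2 + 3·5 + 3 = 16093; next = 16092

13, 108, 1279, 16092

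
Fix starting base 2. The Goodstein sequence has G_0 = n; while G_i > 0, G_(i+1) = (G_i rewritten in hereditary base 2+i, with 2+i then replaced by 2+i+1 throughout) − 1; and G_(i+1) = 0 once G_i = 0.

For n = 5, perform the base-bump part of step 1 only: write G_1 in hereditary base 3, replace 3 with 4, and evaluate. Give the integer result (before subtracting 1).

256

base 2: 5 = 2^2 + 1; at 3: 3^3 + 1 = 28; next = 27
base 3: 27 = 3^3; at 4: 4^4 = 256; next = 255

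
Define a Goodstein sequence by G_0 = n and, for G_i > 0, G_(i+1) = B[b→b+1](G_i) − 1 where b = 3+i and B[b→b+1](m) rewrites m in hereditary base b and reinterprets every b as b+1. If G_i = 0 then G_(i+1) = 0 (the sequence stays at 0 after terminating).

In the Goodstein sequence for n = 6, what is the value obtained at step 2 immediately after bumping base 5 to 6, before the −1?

i=0: 6 = 2·3 (b=3); 3→4: 2·4 = 8; 8−1 = 7
i=1: 7 = 4 + 3 (b=4); 4→5: 5 + 3 = 8; 8−1 = 7

8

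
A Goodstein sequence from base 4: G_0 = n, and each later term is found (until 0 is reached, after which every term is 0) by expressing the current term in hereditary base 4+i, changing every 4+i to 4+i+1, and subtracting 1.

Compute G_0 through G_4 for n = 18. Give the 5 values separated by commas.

18 —HB4→ 4^2 + 2 —bump→ 5^2 + 2 = 27 —(−1)→ 26
26 —HB5→ 5^2 + 1 —bump→ 6^2 + 1 = 37 —(−1)→ 36
36 —HB6→ 6^2 —bump→ 7^2 = 49 —(−1)→ 48
48 —HB7→ 6·7 + 6 —bump→ 6·8 + 6 = 54 —(−1)→ 53

18, 26, 36, 48, 53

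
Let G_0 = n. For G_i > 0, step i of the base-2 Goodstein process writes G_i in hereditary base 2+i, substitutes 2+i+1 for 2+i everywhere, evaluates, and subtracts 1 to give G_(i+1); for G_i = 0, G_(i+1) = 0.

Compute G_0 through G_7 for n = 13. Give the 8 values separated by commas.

13, 108, 1279, 16092, 280711, 5765998, 134219479, 3486786855

13 —HB2→ 2^(2 + 1) + 2^2 + 1 —bump→ 3^(3 + 1) + 3^3 + 1 = 109 —(−1)→ 108
108 —HB3→ 3^(3 + 1) + 3^3 —bump→ 4^(4 + 1) + 4^4 = 1280 —(−1)→ 1279
1279 —HB4→ 4^(4 + 1) + 3·4^3 + 3·4^2 + 3·4 + 3 —bump→ 5^(5 + 1) + 3·5^3 + 3·5^2 + 3·5 + 3 = 16093 —(−1)→ 16092
16092 —HB5→ 5^(5 + 1) + 3·5^3 + 3·5^2 + 3·5 + 2 —bump→ 6^(6 + 1) + 3·6^3 + 3·6^2 + 3·6 + 2 = 280712 —(−1)→ 280711
280711 —HB6→ 6^(6 + 1) + 3·6^3 + 3·6^2 + 3·6 + 1 —bump→ 7^(7 + 1) + 3·7^3 + 3·7^2 + 3·7 + 1 = 5765999 —(−1)→ 5765998
5765998 —HB7→ 7^(7 + 1) + 3·7^3 + 3·7^2 + 3·7 —bump→ 8^(8 + 1) + 3·8^3 + 3·8^2 + 3·8 = 134219480 —(−1)→ 134219479
134219479 —HB8→ 8^(8 + 1) + 3·8^3 + 3·8^2 + 2·8 + 7 —bump→ 9^(9 + 1) + 3·9^3 + 3·9^2 + 2·9 + 7 = 3486786856 —(−1)→ 3486786855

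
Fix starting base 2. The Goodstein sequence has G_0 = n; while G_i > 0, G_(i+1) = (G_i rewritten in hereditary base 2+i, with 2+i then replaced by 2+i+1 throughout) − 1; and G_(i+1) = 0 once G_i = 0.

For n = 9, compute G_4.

140743

[0] 9 ≡ 2^(2 + 1) + 1 (base 2). Lift 3: 82. −1: 81.
[1] 81 ≡ 3^(3 + 1) (base 3). Lift 4: 1024. −1: 1023.
[2] 1023 ≡ 3·4^4 + 3·4^3 + 3·4^2 + 3·4 + 3 (base 4). Lift 5: 9843. −1: 9842.
[3] 9842 ≡ 3·5^5 + 3·5^3 + 3·5^2 + 3·5 + 2 (base 5). Lift 6: 140744. −1: 140743.
[4] 140743 ≡ 3·6^6 + 3·6^3 + 3·6^2 + 3·6 + 1 (base 6). Lift 7: 2471827. −1: 2471826.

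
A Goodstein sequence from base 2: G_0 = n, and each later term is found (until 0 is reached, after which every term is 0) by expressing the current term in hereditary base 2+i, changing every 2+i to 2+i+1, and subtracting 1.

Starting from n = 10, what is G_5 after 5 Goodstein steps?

(0) 10|_2 = 2^(2 + 1) + 2 ↦ 3^(3 + 1) + 3|_3 = 84 ⇒ 83
(1) 83|_3 = 3^(3 + 1) + 2 ↦ 4^(4 + 1) + 2|_4 = 1026 ⇒ 1025
(2) 1025|_4 = 4^(4 + 1) + 1 ↦ 5^(5 + 1) + 1|_5 = 15626 ⇒ 15625
(3) 15625|_5 = 5^(5 + 1) ↦ 6^(6 + 1)|_6 = 279936 ⇒ 279935
(4) 279935|_6 = 5·6^6 + 5·6^5 + 5·6^4 + 5·6^3 + 5·6^2 + 5·6 + 5 ↦ 5·7^7 + 5·7^5 + 5·7^4 + 5·7^3 + 5·7^2 + 5·7 + 5|_7 = 4215755 ⇒ 4215754
(5) 4215754|_7 = 5·7^7 + 5·7^5 + 5·7^4 + 5·7^3 + 5·7^2 + 5·7 + 4 ↦ 5·8^8 + 5·8^5 + 5·8^4 + 5·8^3 + 5·8^2 + 5·8 + 4|_8 = 84073324 ⇒ 84073323

4215754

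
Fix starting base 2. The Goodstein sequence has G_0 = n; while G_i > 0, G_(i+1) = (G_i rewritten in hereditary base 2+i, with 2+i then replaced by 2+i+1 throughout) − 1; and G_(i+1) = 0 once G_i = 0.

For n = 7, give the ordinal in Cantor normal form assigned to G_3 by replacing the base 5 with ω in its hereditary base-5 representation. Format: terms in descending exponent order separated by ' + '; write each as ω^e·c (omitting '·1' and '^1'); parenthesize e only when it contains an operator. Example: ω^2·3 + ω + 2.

ω^ω + 2

step 0: 7 = 2^2 + 2 + 1; sub 3 for 2: 3^3 + 3 + 1; = 31; G_1 = 31−1 = 30
step 1: 30 = 3^3 + 3; sub 4 for 3: 4^4 + 4; = 260; G_2 = 260−1 = 259
step 2: 259 = 4^4 + 3; sub 5 for 4: 5^5 + 3; = 3128; G_3 = 3128−1 = 3127
step 3: 3127 = 5^5 + 2; sub 6 for 5: 6^6 + 2; = 46658; G_4 = 46658−1 = 46657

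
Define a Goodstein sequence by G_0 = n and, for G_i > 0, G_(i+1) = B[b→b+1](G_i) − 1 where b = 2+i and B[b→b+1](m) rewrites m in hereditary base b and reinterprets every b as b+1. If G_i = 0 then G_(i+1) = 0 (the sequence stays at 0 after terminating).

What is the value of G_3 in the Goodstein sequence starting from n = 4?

G_0 = 4. HB_2(4) = 2^2. Bump = 27. G_1 = 26.
G_1 = 26. HB_3(26) = 2·3^2 + 2·3 + 2. Bump = 42. G_2 = 41.
G_2 = 41. HB_4(41) = 2·4^2 + 2·4 + 1. Bump = 61. G_3 = 60.

60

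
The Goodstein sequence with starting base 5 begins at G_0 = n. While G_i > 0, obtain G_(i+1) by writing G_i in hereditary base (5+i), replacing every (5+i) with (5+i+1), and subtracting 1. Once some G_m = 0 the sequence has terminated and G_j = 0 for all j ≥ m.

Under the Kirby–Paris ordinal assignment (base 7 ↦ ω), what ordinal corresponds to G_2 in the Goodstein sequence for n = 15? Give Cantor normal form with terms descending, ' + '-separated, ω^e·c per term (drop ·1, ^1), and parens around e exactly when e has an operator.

ω·2 + 4

(0) 15|_5 = 3·5 ↦ 3·6|_6 = 18 ⇒ 17
(1) 17|_6 = 2·6 + 5 ↦ 2·7 + 5|_7 = 19 ⇒ 18
(2) 18|_7 = 2·7 + 4 ↦ 2·8 + 4|_8 = 20 ⇒ 19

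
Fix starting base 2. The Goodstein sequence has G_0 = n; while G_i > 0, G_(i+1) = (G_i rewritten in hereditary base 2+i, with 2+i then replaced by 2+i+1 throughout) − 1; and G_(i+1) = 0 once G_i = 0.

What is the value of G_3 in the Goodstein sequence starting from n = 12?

15685

step 0: 12 = 2^(2 + 1) + 2^2; sub 3 for 2: 3^(3 + 1) + 3^3; = 108; G_1 = 108−1 = 107
step 1: 107 = 3^(3 + 1) + 2·3^2 + 2·3 + 2; sub 4 for 3: 4^(4 + 1) + 2·4^2 + 2·4 + 2; = 1066; G_2 = 1066−1 = 1065
step 2: 1065 = 4^(4 + 1) + 2·4^2 + 2·4 + 1; sub 5 for 4: 5^(5 + 1) + 2·5^2 + 2·5 + 1; = 15686; G_3 = 15686−1 = 15685
step 3: 15685 = 5^(5 + 1) + 2·5^2 + 2·5; sub 6 for 5: 6^(6 + 1) + 2·6^2 + 2·6; = 280020; G_4 = 280020−1 = 280019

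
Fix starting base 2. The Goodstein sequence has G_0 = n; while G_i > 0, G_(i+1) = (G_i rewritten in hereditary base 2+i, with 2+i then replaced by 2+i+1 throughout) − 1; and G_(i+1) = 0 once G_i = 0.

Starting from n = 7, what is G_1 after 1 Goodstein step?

30

7 —HB2→ 2^2 + 2 + 1 —bump→ 3^3 + 3 + 1 = 31 —(−1)→ 30
30 —HB3→ 3^3 + 3 —bump→ 4^4 + 4 = 260 —(−1)→ 259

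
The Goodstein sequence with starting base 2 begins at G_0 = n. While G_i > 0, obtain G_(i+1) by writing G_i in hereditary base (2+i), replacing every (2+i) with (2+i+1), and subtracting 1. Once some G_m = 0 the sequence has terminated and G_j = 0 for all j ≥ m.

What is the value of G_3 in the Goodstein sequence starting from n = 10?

15625

(0) 10|_2 = 2^(2 + 1) + 2 ↦ 3^(3 + 1) + 3|_3 = 84 ⇒ 83
(1) 83|_3 = 3^(3 + 1) + 2 ↦ 4^(4 + 1) + 2|_4 = 1026 ⇒ 1025
(2) 1025|_4 = 4^(4 + 1) + 1 ↦ 5^(5 + 1) + 1|_5 = 15626 ⇒ 15625
(3) 15625|_5 = 5^(5 + 1) ↦ 6^(6 + 1)|_6 = 279936 ⇒ 279935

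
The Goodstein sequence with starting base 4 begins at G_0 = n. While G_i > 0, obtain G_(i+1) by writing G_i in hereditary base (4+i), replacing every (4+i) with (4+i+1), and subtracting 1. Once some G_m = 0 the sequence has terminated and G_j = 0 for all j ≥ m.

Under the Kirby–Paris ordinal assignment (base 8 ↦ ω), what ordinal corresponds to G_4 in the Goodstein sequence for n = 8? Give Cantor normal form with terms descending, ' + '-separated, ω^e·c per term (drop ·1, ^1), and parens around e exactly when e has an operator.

G_0=8  [base 4] 2·4  →[4↦5]→  2·5 = 10  −1 ⇒ G_1=9
G_1=9  [base 5] 5 + 4  →[5↦6]→  6 + 4 = 10  −1 ⇒ G_2=9
G_2=9  [base 6] 6 + 3  →[6↦7]→  7 + 3 = 10  −1 ⇒ G_3=9
G_3=9  [base 7] 7 + 2  →[7↦8]→  8 + 2 = 10  −1 ⇒ G_4=9
G_4=9  [base 8] 8 + 1  →[8↦9]→  9 + 1 = 10  −1 ⇒ G_5=9

ω + 1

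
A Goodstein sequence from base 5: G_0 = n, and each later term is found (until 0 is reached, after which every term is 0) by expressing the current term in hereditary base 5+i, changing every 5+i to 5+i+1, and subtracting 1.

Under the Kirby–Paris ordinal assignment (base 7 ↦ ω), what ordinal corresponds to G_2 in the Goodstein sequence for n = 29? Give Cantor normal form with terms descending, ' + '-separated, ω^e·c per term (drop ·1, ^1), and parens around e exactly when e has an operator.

[0] 29 ≡ 5^2 + 4 (base 5). Lift 6: 40. −1: 39.
[1] 39 ≡ 6^2 + 3 (base 6). Lift 7: 52. −1: 51.
[2] 51 ≡ 7^2 + 2 (base 7). Lift 8: 66. −1: 65.

ω^2 + 2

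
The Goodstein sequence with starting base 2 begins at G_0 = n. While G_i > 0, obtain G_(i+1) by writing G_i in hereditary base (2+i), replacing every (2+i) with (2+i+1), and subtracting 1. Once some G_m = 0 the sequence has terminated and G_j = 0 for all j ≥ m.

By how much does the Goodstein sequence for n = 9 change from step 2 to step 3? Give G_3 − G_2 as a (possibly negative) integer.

8819

i=0: 9 = 2^(2 + 1) + 1 (b=2); 2→3: 3^(3 + 1) + 1 = 82; 82−1 = 81
i=1: 81 = 3^(3 + 1) (b=3); 3→4: 4^(4 + 1) = 1024; 1024−1 = 1023
i=2: 1023 = 3·4^4 + 3·4^3 + 3·4^2 + 3·4 + 3 (b=4); 4→5: 3·5^5 + 3·5^3 + 3·5^2 + 3·5 + 3 = 9843; 9843−1 = 9842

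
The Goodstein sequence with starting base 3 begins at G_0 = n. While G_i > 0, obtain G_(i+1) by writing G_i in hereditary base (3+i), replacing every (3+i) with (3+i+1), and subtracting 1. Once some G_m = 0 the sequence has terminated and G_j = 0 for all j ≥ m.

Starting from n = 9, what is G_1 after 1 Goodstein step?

i=0: 9 = 3^2 (b=3); 3→4: 4^2 = 16; 16−1 = 15
i=1: 15 = 3·4 + 3 (b=4); 4→5: 3·5 + 3 = 18; 18−1 = 17

15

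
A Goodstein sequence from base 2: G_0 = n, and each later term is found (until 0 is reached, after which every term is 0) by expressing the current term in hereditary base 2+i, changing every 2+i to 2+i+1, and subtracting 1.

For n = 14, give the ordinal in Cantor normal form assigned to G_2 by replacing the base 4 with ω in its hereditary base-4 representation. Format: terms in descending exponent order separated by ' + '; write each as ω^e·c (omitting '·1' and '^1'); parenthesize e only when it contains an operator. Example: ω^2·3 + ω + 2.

[0] 14 ≡ 2^(2 + 1) + 2^2 + 2 (base 2). Lift 3: 111. −1: 110.
[1] 110 ≡ 3^(3 + 1) + 3^3 + 2 (base 3). Lift 4: 1282. −1: 1281.
[2] 1281 ≡ 4^(4 + 1) + 4^4 + 1 (base 4). Lift 5: 18751. −1: 18750.

ω^(ω + 1) + ω^ω + 1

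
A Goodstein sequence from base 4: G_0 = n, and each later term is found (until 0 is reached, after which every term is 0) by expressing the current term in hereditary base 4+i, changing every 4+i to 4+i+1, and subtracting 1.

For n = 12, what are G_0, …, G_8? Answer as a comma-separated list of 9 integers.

12, 14, 15, 16, 17, 18, 19, 19, 19

[0] 12 ≡ 3·4 (base 4). Lift 5: 15. −1: 14.
[1] 14 ≡ 2·5 + 4 (base 5). Lift 6: 16. −1: 15.
[2] 15 ≡ 2·6 + 3 (base 6). Lift 7: 17. −1: 16.
[3] 16 ≡ 2·7 + 2 (base 7). Lift 8: 18. −1: 17.
[4] 17 ≡ 2·8 + 1 (base 8). Lift 9: 19. −1: 18.
[5] 18 ≡ 2·9 (base 9). Lift 10: 20. −1: 19.
[6] 19 ≡ 10 + 9 (base 10). Lift 11: 20. −1: 19.
[7] 19 ≡ 11 + 8 (base 11). Lift 12: 20. −1: 19.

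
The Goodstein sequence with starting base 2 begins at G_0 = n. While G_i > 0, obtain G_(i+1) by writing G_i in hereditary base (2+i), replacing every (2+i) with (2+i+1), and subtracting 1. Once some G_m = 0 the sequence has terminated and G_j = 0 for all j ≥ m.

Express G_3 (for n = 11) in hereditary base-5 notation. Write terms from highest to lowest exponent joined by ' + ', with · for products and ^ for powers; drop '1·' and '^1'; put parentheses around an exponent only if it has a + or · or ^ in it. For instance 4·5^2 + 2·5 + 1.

5^(5 + 1) + 2

i=0: 11 = 2^(2 + 1) + 2 + 1 (b=2); 2→3: 3^(3 + 1) + 3 + 1 = 85; 85−1 = 84
i=1: 84 = 3^(3 + 1) + 3 (b=3); 3→4: 4^(4 + 1) + 4 = 1028; 1028−1 = 1027
i=2: 1027 = 4^(4 + 1) + 3 (b=4); 4→5: 5^(5 + 1) + 3 = 15628; 15628−1 = 15627
i=3: 15627 = 5^(5 + 1) + 2 (b=5); 5→6: 6^(6 + 1) + 2 = 279938; 279938−1 = 279937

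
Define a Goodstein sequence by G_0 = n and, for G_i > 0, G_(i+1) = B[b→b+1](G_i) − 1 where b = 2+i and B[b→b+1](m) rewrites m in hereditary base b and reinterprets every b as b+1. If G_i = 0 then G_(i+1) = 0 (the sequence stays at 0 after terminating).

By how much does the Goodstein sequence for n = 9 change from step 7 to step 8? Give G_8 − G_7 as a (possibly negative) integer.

28837739404

G_0=9  [base 2] 2^(2 + 1) + 1  →[2↦3]→  3^(3 + 1) + 1 = 82  −1 ⇒ G_1=81
G_1=81  [base 3] 3^(3 + 1)  →[3↦4]→  4^(4 + 1) = 1024  −1 ⇒ G_2=1023
G_2=1023  [base 4] 3·4^4 + 3·4^3 + 3·4^2 + 3·4 + 3  →[4↦5]→  3·5^5 + 3·5^3 + 3·5^2 + 3·5 + 3 = 9843  −1 ⇒ G_3=9842
G_3=9842  [base 5] 3·5^5 + 3·5^3 + 3·5^2 + 3·5 + 2  →[5↦6]→  3·6^6 + 3·6^3 + 3·6^2 + 3·6 + 2 = 140744  −1 ⇒ G_4=140743
G_4=140743  [base 6] 3·6^6 + 3·6^3 + 3·6^2 + 3·6 + 1  →[6↦7]→  3·7^7 + 3·7^3 + 3·7^2 + 3·7 + 1 = 2471827  −1 ⇒ G_5=2471826
G_5=2471826  [base 7] 3·7^7 + 3·7^3 + 3·7^2 + 3·7  →[7↦8]→  3·8^8 + 3·8^3 + 3·8^2 + 3·8 = 50333400  −1 ⇒ G_6=50333399
G_6=50333399  [base 8] 3·8^8 + 3·8^3 + 3·8^2 + 2·8 + 7  →[8↦9]→  3·9^9 + 3·9^3 + 3·9^2 + 2·9 + 7 = 1162263922  −1 ⇒ G_7=1162263921
G_7=1162263921  [base 9] 3·9^9 + 3·9^3 + 3·9^2 + 2·9 + 6  →[9↦10]→  3·10^10 + 3·10^3 + 3·10^2 + 2·10 + 6 = 30000003326  −1 ⇒ G_8=30000003325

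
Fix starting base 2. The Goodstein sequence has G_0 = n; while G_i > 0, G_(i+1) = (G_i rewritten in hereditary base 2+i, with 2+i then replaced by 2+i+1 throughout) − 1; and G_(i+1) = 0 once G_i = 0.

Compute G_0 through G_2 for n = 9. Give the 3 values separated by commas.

9, 81, 1023

[0] 9 ≡ 2^(2 + 1) + 1 (base 2). Lift 3: 82. −1: 81.
[1] 81 ≡ 3^(3 + 1) (base 3). Lift 4: 1024. −1: 1023.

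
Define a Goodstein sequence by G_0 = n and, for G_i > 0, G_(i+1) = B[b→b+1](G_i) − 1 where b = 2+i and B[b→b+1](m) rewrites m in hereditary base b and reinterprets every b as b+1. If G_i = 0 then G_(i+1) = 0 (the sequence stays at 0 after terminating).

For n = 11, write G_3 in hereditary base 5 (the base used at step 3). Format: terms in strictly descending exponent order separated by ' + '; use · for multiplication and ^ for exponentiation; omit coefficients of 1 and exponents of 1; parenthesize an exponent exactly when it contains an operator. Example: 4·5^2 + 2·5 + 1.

11 —HB2→ 2^(2 + 1) + 2 + 1 —bump→ 3^(3 + 1) + 3 + 1 = 85 —(−1)→ 84
84 —HB3→ 3^(3 + 1) + 3 —bump→ 4^(4 + 1) + 4 = 1028 —(−1)→ 1027
1027 —HB4→ 4^(4 + 1) + 3 —bump→ 5^(5 + 1) + 3 = 15628 —(−1)→ 15627
15627 —HB5→ 5^(5 + 1) + 2 —bump→ 6^(6 + 1) + 2 = 279938 —(−1)→ 279937

5^(5 + 1) + 2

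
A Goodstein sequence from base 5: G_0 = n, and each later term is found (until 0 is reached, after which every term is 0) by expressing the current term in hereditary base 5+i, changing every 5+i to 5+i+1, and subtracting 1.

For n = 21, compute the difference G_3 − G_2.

(0) 21|_5 = 4·5 + 1 ↦ 4·6 + 1|_6 = 25 ⇒ 24
(1) 24|_6 = 4·6 ↦ 4·7|_7 = 28 ⇒ 27
(2) 27|_7 = 3·7 + 6 ↦ 3·8 + 6|_8 = 30 ⇒ 29

2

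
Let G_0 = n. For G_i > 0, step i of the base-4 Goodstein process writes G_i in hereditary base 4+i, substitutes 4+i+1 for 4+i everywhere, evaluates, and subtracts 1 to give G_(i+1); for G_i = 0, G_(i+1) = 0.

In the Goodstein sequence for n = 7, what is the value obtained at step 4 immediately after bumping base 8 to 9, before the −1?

7

base 4: 7 = 4 + 3; at 5: 5 + 3 = 8; next = 7
base 5: 7 = 5 + 2; at 6: 6 + 2 = 8; next = 7
base 6: 7 = 6 + 1; at 7: 7 + 1 = 8; next = 7
base 7: 7 = 7; at 8: 8 = 8; next = 7
base 8: 7 = 7; at 9: 7 = 7; next = 6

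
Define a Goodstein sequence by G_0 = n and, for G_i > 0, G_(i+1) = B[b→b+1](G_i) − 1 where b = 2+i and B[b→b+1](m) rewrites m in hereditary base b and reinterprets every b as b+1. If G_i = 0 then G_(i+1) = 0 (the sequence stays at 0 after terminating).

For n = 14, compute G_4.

326591

base 2: 14 = 2^(2 + 1) + 2^2 + 2; at 3: 3^(3 + 1) + 3^3 + 3 = 111; next = 110
base 3: 110 = 3^(3 + 1) + 3^3 + 2; at 4: 4^(4 + 1) + 4^4 + 2 = 1282; next = 1281
base 4: 1281 = 4^(4 + 1) + 4^4 + 1; at 5: 5^(5 + 1) + 5^5 + 1 = 18751; next = 18750
base 5: 18750 = 5^(5 + 1) + 5^5; at 6: 6^(6 + 1) + 6^6 = 326592; next = 326591
base 6: 326591 = 6^(6 + 1) + 5·6^5 + 5·6^4 + 5·6^3 + 5·6^2 + 5·6 + 5; at 7: 7^(7 + 1) + 5·7^5 + 5·7^4 + 5·7^3 + 5·7^2 + 5·7 + 5 = 5862841; next = 5862840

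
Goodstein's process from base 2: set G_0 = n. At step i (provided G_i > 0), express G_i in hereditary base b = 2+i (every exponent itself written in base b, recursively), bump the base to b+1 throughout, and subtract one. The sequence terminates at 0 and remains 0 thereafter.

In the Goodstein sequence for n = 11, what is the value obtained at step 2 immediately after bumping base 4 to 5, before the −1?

15628

11 —HB2→ 2^(2 + 1) + 2 + 1 —bump→ 3^(3 + 1) + 3 + 1 = 85 —(−1)→ 84
84 —HB3→ 3^(3 + 1) + 3 —bump→ 4^(4 + 1) + 4 = 1028 —(−1)→ 1027
1027 —HB4→ 4^(4 + 1) + 3 —bump→ 5^(5 + 1) + 3 = 15628 —(−1)→ 15627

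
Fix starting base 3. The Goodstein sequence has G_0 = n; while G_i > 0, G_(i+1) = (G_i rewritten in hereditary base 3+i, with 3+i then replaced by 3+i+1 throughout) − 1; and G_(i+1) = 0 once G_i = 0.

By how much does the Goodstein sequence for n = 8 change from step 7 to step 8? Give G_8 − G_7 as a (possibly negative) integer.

step 0: 8 = 2·3 + 2; sub 4 for 3: 2·4 + 2; = 10; G_1 = 10−1 = 9
step 1: 9 = 2·4 + 1; sub 5 for 4: 2·5 + 1; = 11; G_2 = 11−1 = 10
step 2: 10 = 2·5; sub 6 for 5: 2·6; = 12; G_3 = 12−1 = 11
step 3: 11 = 6 + 5; sub 7 for 6: 7 + 5; = 12; G_4 = 12−1 = 11
step 4: 11 = 7 + 4; sub 8 for 7: 8 + 4; = 12; G_5 = 12−1 = 11
step 5: 11 = 8 + 3; sub 9 for 8: 9 + 3; = 12; G_6 = 12−1 = 11
step 6: 11 = 9 + 2; sub 10 for 9: 10 + 2; = 12; G_7 = 12−1 = 11
step 7: 11 = 10 + 1; sub 11 for 10: 11 + 1; = 12; G_8 = 12−1 = 11

0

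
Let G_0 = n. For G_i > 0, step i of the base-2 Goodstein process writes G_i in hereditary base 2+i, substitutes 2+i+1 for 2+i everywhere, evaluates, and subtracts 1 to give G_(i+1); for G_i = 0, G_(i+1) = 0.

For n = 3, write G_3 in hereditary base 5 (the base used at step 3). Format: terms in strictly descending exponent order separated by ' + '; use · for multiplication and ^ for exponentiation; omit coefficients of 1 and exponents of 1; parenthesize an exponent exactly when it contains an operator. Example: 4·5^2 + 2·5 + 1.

base 2: 3 = 2 + 1; at 3: 3 + 1 = 4; next = 3
base 3: 3 = 3; at 4: 4 = 4; next = 3
base 4: 3 = 3; at 5: 3 = 3; next = 2
base 5: 2 = 2; at 6: 2 = 2; next = 1

2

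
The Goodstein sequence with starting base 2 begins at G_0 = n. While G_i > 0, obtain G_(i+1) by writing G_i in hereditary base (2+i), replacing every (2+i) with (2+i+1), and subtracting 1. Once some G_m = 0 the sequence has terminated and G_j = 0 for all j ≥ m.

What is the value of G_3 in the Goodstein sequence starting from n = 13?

16092

G_0 = 13. HB_2(13) = 2^(2 + 1) + 2^2 + 1. Bump = 109. G_1 = 108.
G_1 = 108. HB_3(108) = 3^(3 + 1) + 3^3. Bump = 1280. G_2 = 1279.
G_2 = 1279. HB_4(1279) = 4^(4 + 1) + 3·4^3 + 3·4^2 + 3·4 + 3. Bump = 16093. G_3 = 16092.
G_3 = 16092. HB_5(16092) = 5^(5 + 1) + 3·5^3 + 3·5^2 + 3·5 + 2. Bump = 280712. G_4 = 280711.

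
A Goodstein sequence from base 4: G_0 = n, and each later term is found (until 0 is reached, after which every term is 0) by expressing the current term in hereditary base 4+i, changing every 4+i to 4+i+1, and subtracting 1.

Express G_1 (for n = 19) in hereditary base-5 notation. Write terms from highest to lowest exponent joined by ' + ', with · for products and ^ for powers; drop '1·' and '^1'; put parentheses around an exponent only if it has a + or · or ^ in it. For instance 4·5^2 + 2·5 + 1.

G_0=19  [base 4] 4^2 + 3  →[4↦5]→  5^2 + 3 = 28  −1 ⇒ G_1=27
G_1=27  [base 5] 5^2 + 2  →[5↦6]→  6^2 + 2 = 38  −1 ⇒ G_2=37

5^2 + 2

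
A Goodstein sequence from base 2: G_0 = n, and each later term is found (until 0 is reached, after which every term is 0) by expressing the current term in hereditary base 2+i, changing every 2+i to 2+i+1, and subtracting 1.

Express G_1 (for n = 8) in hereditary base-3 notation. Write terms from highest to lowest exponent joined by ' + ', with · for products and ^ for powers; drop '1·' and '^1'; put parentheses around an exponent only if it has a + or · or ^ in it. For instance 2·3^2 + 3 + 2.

2·3^3 + 2·3^2 + 2·3 + 2

[0] 8 ≡ 2^(2 + 1) (base 2). Lift 3: 81. −1: 80.
[1] 80 ≡ 2·3^3 + 2·3^2 + 2·3 + 2 (base 3). Lift 4: 554. −1: 553.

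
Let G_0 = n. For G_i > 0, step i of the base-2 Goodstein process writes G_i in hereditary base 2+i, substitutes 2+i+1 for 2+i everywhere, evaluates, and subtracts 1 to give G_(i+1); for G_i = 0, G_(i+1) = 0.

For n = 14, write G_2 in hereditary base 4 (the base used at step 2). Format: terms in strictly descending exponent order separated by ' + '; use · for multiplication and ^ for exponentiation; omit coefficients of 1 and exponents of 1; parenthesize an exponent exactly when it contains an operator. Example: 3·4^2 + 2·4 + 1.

4^(4 + 1) + 4^4 + 1

[0] 14 ≡ 2^(2 + 1) + 2^2 + 2 (base 2). Lift 3: 111. −1: 110.
[1] 110 ≡ 3^(3 + 1) + 3^3 + 2 (base 3). Lift 4: 1282. −1: 1281.
[2] 1281 ≡ 4^(4 + 1) + 4^4 + 1 (base 4). Lift 5: 18751. −1: 18750.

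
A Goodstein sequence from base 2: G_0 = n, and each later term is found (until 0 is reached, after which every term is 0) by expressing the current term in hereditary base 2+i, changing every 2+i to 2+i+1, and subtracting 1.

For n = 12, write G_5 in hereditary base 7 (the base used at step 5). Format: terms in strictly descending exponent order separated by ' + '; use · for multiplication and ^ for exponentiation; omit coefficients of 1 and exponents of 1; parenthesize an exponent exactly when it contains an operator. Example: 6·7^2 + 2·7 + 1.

7^(7 + 1) + 2·7^2 + 7 + 4

step 0: 12 = 2^(2 + 1) + 2^2; sub 3 for 2: 3^(3 + 1) + 3^3; = 108; G_1 = 108−1 = 107
step 1: 107 = 3^(3 + 1) + 2·3^2 + 2·3 + 2; sub 4 for 3: 4^(4 + 1) + 2·4^2 + 2·4 + 2; = 1066; G_2 = 1066−1 = 1065
step 2: 1065 = 4^(4 + 1) + 2·4^2 + 2·4 + 1; sub 5 for 4: 5^(5 + 1) + 2·5^2 + 2·5 + 1; = 15686; G_3 = 15686−1 = 15685
step 3: 15685 = 5^(5 + 1) + 2·5^2 + 2·5; sub 6 for 5: 6^(6 + 1) + 2·6^2 + 2·6; = 280020; G_4 = 280020−1 = 280019
step 4: 280019 = 6^(6 + 1) + 2·6^2 + 6 + 5; sub 7 for 6: 7^(7 + 1) + 2·7^2 + 7 + 5; = 5764911; G_5 = 5764911−1 = 5764910
step 5: 5764910 = 7^(7 + 1) + 2·7^2 + 7 + 4; sub 8 for 7: 8^(8 + 1) + 2·8^2 + 8 + 4; = 134217868; G_6 = 134217868−1 = 134217867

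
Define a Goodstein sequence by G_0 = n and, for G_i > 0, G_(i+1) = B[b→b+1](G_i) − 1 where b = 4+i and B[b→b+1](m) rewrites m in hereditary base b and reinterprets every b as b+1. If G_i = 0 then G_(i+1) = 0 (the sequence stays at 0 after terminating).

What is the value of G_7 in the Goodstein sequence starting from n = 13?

22

(0) 13|_4 = 3·4 + 1 ↦ 3·5 + 1|_5 = 16 ⇒ 15
(1) 15|_5 = 3·5 ↦ 3·6|_6 = 18 ⇒ 17
(2) 17|_6 = 2·6 + 5 ↦ 2·7 + 5|_7 = 19 ⇒ 18
(3) 18|_7 = 2·7 + 4 ↦ 2·8 + 4|_8 = 20 ⇒ 19
(4) 19|_8 = 2·8 + 3 ↦ 2·9 + 3|_9 = 21 ⇒ 20
(5) 20|_9 = 2·9 + 2 ↦ 2·10 + 2|_10 = 22 ⇒ 21
(6) 21|_10 = 2·10 + 1 ↦ 2·11 + 1|_11 = 23 ⇒ 22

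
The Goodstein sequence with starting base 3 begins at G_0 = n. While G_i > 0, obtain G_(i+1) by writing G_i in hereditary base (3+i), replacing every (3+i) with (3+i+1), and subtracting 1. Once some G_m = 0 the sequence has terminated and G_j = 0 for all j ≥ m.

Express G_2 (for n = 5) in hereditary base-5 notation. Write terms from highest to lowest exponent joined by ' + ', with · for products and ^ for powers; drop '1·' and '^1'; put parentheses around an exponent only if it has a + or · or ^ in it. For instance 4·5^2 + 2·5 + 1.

5

(0) 5|_3 = 3 + 2 ↦ 4 + 2|_4 = 6 ⇒ 5
(1) 5|_4 = 4 + 1 ↦ 5 + 1|_5 = 6 ⇒ 5
(2) 5|_5 = 5 ↦ 6|_6 = 6 ⇒ 5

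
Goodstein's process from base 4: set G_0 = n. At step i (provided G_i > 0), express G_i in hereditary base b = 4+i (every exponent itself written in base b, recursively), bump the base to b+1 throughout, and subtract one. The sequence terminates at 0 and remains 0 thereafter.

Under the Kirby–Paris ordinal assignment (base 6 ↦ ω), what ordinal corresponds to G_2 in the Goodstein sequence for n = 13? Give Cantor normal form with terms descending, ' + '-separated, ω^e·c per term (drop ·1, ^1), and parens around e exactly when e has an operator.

ω·2 + 5

G_0 = 13. HB_4(13) = 3·4 + 1. Bump = 16. G_1 = 15.
G_1 = 15. HB_5(15) = 3·5. Bump = 18. G_2 = 17.
G_2 = 17. HB_6(17) = 2·6 + 5. Bump = 19. G_3 = 18.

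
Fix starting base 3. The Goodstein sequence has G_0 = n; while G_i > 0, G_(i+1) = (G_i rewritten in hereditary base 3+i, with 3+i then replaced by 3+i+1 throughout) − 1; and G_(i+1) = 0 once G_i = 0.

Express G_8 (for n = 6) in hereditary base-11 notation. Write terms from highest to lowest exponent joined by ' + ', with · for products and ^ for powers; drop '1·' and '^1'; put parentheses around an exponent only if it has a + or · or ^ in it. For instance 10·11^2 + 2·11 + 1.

4

G_0=6  [base 3] 2·3  →[3↦4]→  2·4 = 8  −1 ⇒ G_1=7
G_1=7  [base 4] 4 + 3  →[4↦5]→  5 + 3 = 8  −1 ⇒ G_2=7
G_2=7  [base 5] 5 + 2  →[5↦6]→  6 + 2 = 8  −1 ⇒ G_3=7
G_3=7  [base 6] 6 + 1  →[6↦7]→  7 + 1 = 8  −1 ⇒ G_4=7
G_4=7  [base 7] 7  →[7↦8]→  8 = 8  −1 ⇒ G_5=7
G_5=7  [base 8] 7  →[8↦9]→  7 = 7  −1 ⇒ G_6=6
G_6=6  [base 9] 6  →[9↦10]→  6 = 6  −1 ⇒ G_7=5
G_7=5  [base 10] 5  →[10↦11]→  5 = 5  −1 ⇒ G_8=4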